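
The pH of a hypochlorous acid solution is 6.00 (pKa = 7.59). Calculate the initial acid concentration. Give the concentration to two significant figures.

C₀ = 4.0 × 10^-5 M

[H+] = 10^(-6.00) = 1.00 × 10^-6 M = x
Ka = 10^(−7.59) = 2.57 × 10^-8
Ka = x²/(C₀ − x) ⇒ C₀ = x + x²/Ka
C₀ = 1.00 × 10^-6 + (1.00 × 10^-6)²/(2.57 × 10^-8) = 3.99 × 10^-5 M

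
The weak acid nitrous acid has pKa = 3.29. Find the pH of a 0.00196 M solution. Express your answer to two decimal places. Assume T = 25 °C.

HNO2 ⇌ NO2- + H+
Ka = 10^(−3.29) = 5.13 × 10^-4
Ka = [H+]²/(0.00196 − [H+]) = 5.13 × 10^-4
The 5% rule fails; solving [H+]² + Ka·[H+] − Ka·C₀ = 0 exactly:
[H+] = [−0.000513 + √(0.000513² + 4.02e-06)]/2 = 7.79 × 10^-4 M
pH = −log(7.79 × 10^-4) = 3.11

pH = 3.11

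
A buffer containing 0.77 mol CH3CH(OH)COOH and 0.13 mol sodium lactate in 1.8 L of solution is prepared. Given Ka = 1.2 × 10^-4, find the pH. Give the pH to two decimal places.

pKa = −log(1.2 × 10^-4) = 3.921
pH = pKa + log([A⁻]/[HA]) = 3.921 + log(0.13/0.77)
pH = 3.921 + (-0.773) = 3.15

pH = 3.15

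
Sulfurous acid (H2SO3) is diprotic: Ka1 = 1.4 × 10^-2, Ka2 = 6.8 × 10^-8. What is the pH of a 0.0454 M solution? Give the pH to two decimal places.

pH = 1.72

Ka1 ≫ Ka2, so treat the first dissociation as the only significant source of H+.
Ka1 = x²/(0.0454 − x) = 1.4 × 10^-2
Solving the quadratic: x = (−Ka1 + √(Ka1² + 4·Ka1·C₀))/2 = 1.92 × 10^-2 M
pH = −log(1.92 × 10^-2) = 1.72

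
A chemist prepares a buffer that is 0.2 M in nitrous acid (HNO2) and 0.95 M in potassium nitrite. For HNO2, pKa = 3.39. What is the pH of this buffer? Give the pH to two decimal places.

pH = 4.07

pH = pKa + log([A⁻]/[HA]) = 3.39 + log(0.95/0.2)
pH = 3.39 + (+0.677) = 4.07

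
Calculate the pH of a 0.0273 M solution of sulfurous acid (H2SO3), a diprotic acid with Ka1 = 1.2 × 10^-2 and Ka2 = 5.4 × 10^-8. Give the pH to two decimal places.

pH = 1.88

Ka1 ≫ Ka2, so treat the first dissociation as the only significant source of H+.
Ka1 = x²/(0.0273 − x) = 1.2 × 10^-2
Solving the quadratic: x = (−Ka1 + √(Ka1² + 4·Ka1·C₀))/2 = 1.31 × 10^-2 M
pH = −log(1.31 × 10^-2) = 1.88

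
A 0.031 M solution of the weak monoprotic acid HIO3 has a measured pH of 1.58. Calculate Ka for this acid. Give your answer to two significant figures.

Ka = 1.5 × 10^-1

[H+] = 10^(-1.58) = 2.63 × 10^-2 M
At equilibrium [HA] = 0.031 − 2.63 × 10^-2 = 4.70 × 10^-3 M
Ka = [H+][A-]/[HA] = (2.63 × 10^-2)² / 4.70 × 10^-3 = 1.5 × 10^-1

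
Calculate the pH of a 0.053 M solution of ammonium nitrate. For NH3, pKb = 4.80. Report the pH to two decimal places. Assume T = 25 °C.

pH = 5.24

NH4+ is the conjugate acid of the weak base NH3.
Kb = 10^(−4.80) = 1.58 × 10^-5
Ka = Kw/Kb = 1.0×10^-14 / 1.58 × 10^-5 = 6.33 × 10^-10
From the ICE table, Ka = [H+]²/(0.053 − [H+]) = 6.33 × 10^-10.
Assume [H+] ≪ 0.053: [H+] ≈ √(6.33 × 10^-10 × 0.053) = 5.79 × 10^-6 M
Check: 0.011% ionized — well under 5%, approximation valid.
pH = −log[H+] = −log(5.79 × 10^-6) = 5.24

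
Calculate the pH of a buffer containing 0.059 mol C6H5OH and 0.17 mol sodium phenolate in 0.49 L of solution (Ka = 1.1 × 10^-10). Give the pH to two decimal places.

pH = 10.42

pKa = −log(1.1 × 10^-10) = 9.959
pH = pKa + log([A⁻]/[HA]) = 9.959 + log(0.17/0.059)
pH = 9.959 + (+0.460) = 10.42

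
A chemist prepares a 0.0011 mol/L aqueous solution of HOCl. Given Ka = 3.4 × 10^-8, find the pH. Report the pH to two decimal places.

HOCl ⇌ OCl- + H+
From the ICE table, Ka = [H+]²/(0.0011 − [H+]) = 3.4 × 10^-8.
Assume [H+] ≪ 0.0011: [H+] ≈ √(3.4 × 10^-8 × 0.0011) = 6.12 × 10^-6 M
pH = −log[H+] = −log(6.12 × 10^-6) = 5.21

pH = 5.21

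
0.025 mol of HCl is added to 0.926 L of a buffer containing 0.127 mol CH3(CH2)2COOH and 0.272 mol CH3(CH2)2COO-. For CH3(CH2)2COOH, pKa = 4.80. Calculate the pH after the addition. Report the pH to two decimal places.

After neutralization: n(CH3(CH2)2COOH) = 0.152 mol, n(CH3(CH2)2COO-) = 0.247 mol.
pH = pKa + log([A⁻]/[HA]) = 4.80 + log(0.247/0.152) = 4.80 +0.211

pH = 5.01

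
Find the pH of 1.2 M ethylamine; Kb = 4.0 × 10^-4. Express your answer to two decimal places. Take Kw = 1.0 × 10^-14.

pH = 12.34

C2H5NH2 + H2O ⇌ C2H5NH3+ + OH-
Kb = x²/(1.2 − x) = 4.0 × 10^-4
Since Kb ≪ C₀, x ≈ √(Kb·C₀) = 2.19 × 10^-2 M.
Check: 1.8% ionized — well under 5%, approximation valid.
pOH = 1.66, so pH = 14.00 − pOH = 12.34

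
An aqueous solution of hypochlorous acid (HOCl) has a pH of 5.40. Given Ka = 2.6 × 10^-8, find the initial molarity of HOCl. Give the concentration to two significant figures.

C₀ = 6.1 × 10^-4 M

[H+] = 10^(-5.40) = 3.98 × 10^-6 M = x
Ka = x²/(C₀ − x) ⇒ C₀ = x + x²/Ka
C₀ = 3.98 × 10^-6 + (3.98 × 10^-6)²/(2.6 × 10^-8) = 6.13 × 10^-4 M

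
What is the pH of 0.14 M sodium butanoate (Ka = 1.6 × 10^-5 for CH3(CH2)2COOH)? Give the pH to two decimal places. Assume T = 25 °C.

pH = 8.97

CH3(CH2)2COO- is the conjugate base of the weak acid CH3(CH2)2COOH.
Kb = Kw/Ka = 1.0×10^-14 / 1.6 × 10^-5 = 6.25 × 10^-10
Kb = [OH-]²/(0.14 − [OH-]) = 6.25 × 10^-10
Assume [OH-] ≪ 0.14: [OH-] ≈ √(6.25 × 10^-10 × 0.14) = 9.35 × 10^-6 M
([OH-]/C₀ = 0.0067% < 5%, so the approximation holds.)
pOH = −log(9.35 × 10^-6) = 5.03; pH = 14.00 − 5.03 = 8.97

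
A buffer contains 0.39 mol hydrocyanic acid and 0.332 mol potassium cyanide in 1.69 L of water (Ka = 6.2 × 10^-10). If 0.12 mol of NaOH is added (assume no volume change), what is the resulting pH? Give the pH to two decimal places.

pH = 9.43

OH- converts HCN to CN-: HCN → 0.27 mol, CN- → 0.452 mol.
pKa = −log(6.2 × 10^-10) = 9.208
pH = pKa + log(n_CN-/n_HCN) = 9.208 + log(0.452/0.27) = 9.208 + (+0.224)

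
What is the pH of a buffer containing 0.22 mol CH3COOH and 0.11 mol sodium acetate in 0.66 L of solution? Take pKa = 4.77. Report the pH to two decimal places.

pH = 4.47

Henderson–Hasselbalch: pH = pKa + log([CH3COO-]/[CH3COOH]) = 4.77 + log(0.11/0.22)
pH = 4.77 + (-0.301) = 4.47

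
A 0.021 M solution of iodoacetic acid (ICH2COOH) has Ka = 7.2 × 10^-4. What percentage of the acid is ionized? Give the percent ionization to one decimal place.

16.9%

ICH2COOH ⇌ ICH2COO- + H+; let x = [H+] at equilibrium.
Solve x² + 0.00072x − 1.51e-05 = 0 → x = 3.55 × 10^-3 M
% ionization = x/C₀ × 100% = 3.55 × 10^-3/0.021 × 100% = 16.9%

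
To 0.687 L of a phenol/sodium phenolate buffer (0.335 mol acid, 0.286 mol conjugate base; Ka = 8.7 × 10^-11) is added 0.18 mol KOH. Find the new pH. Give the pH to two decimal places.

OH- converts C6H5OH to C6H5O-: C6H5OH → 0.155 mol, C6H5O- → 0.466 mol.
pKa = −log(8.7 × 10^-11) = 10.060
pH = pKa + log([A⁻]/[HA]) = 10.060 + log(0.466/0.155) = 10.060 +0.478

pH = 10.54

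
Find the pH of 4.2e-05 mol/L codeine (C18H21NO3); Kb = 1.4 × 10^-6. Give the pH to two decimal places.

C18H21NO3 + H2O ⇌ C18H22NO3+ + OH-
Let x = [OH-] at equilibrium. Kb = x²/(4.2e-05 − x).
x is not negligible relative to C₀; solve x² + 1.4e-06·x − 5.88e-11 = 0.
x = [−1.4e-06 + √(1.4e-06² + 2.35e-10)]/2 = 7.00 × 10^-6 M
pOH = −log(7.00 × 10^-6) = 5.15; pH = 14.00 − 5.15 = 8.85

pH = 8.85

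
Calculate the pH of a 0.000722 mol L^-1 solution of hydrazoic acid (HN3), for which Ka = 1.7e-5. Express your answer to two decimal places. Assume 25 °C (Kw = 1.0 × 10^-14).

HN3 ⇌ N3- + H+
Let x = [H+] at equilibrium. Ka = x²/(0.000722 − x).
x is not negligible relative to C₀; solve x² + 1.7e-05·x − 1.23e-08 = 0.
x = (−Ka + √(Ka² + 4·Ka·C₀))/2 = 1.03 × 10^-4 M
pH = −log(1.03 × 10^-4) = 3.99

pH = 3.99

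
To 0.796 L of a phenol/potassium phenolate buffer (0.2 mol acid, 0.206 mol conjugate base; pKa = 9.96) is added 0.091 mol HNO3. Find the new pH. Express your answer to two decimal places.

pH = 9.56

Added H+ converts C6H5O- to C6H5OH: C6H5OH → 0.291 mol, C6H5O- → 0.115 mol.
Henderson–Hasselbalch with mole ratio 0.115/0.291: pH = 9.96 + (-0.403)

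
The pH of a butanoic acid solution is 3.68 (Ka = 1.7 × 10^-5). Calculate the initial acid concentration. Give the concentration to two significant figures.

[H+] = 10^(-3.68) = 2.09 × 10^-4 M = x
Ka = x²/(C₀ − x) ⇒ C₀ = x + x²/Ka
C₀ = 2.09 × 10^-4 + (2.09 × 10^-4)²/(1.7 × 10^-5) = 2.78 × 10^-3 M

C₀ = 2.8 × 10^-3 M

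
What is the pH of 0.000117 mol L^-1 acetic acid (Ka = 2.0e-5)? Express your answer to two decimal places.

pH = 4.40

CH3COOH ⇌ CH3COO- + H+
From the ICE table, Ka = [H+]²/(0.000117 − [H+]) = 2.0 × 10^-5.
The 5% rule fails; solving [H+]² + Ka·[H+] − Ka·C₀ = 0 exactly:
[H+] = [−2e-05 + √(2e-05² + 9.36e-09)]/2 = 3.94 × 10^-5 M
pH = −log(3.94 × 10^-5) = 4.40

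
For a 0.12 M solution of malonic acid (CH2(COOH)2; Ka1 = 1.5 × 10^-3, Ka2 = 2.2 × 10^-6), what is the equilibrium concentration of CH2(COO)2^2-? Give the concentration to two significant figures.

2.2 × 10^-6 M

First ionization gives [H+] ≈ [CH2(COOH)COO-] = 1.27 × 10^-2 M.
Second step: Ka2 = [H+][CH2(COO)2^2-]/[CH2(COOH)COO-] ≈ [CH2(COO)2^2-] (since [H+] ≈ [CH2(COOH)COO-]).
So [CH2(COO)2^2-] ≈ Ka2.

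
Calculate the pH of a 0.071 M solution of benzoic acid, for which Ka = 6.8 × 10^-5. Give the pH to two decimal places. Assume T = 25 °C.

pH = 2.66

C6H5COOH ⇌ C6H5COO- + H+
From the ICE table, Ka = x²/(0.071 − x) = 6.8 × 10^-5.
Neglecting x in the denominator: x = √(6.8 × 10^-5 × 0.071) = 2.20 × 10^-3 M
pH = −log[H+] = −log(2.20 × 10^-3) = 2.66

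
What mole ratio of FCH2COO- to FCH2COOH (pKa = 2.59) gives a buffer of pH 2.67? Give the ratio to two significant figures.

pH = pKa + log(r) ⇒ log(r) = 2.67 − 2.59 = +0.08
r = [FCH2COO-]/[FCH2COOH] = 10^(+0.08) = 1.2

ratio = 1.2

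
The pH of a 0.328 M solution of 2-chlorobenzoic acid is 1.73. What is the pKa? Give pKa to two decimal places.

pKa = 2.95

[H+] = 10^(-1.73) = 1.86 × 10^-2 M
At equilibrium [HA] = 0.328 − 1.86 × 10^-2 = 3.09 × 10^-1 M
Ka = [H+][A-]/[HA] = (1.86 × 10^-2)² / 3.09 × 10^-1 = 1.12 × 10^-3
pKa = -log(1.12 × 10^-3) = 2.95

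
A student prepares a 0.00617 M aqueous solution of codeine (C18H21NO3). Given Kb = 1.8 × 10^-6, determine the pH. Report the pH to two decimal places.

pH = 10.02

C18H21NO3 + H2O ⇌ C18H22NO3+ + OH-
From the ICE table, Kb = [OH-]²/(0.00617 − [OH-]) = 1.8 × 10^-6.
Neglecting [OH-] in the denominator: [OH-] = √(1.8 × 10^-6 × 0.00617) = 1.05 × 10^-4 M
Check: 1.7% ionized — well under 5%, approximation valid.
pOH = −log(1.05 × 10^-4) = 3.98; pH = 14.00 − 3.98 = 10.02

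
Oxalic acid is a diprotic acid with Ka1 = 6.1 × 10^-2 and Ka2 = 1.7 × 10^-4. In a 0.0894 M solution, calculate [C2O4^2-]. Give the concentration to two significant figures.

1.7 × 10^-4 M

First ionization gives [H+] ≈ [HC2O4-] = 4.94 × 10^-2 M.
Second step: Ka2 = [H+][C2O4^2-]/[HC2O4-] ≈ [C2O4^2-] (since [H+] ≈ [HC2O4-]).
So [C2O4^2-] ≈ Ka2.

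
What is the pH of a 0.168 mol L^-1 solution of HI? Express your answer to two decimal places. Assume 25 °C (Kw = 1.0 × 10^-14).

HI is a strong acid and dissociates completely, so [H+] = 0.168 M.
pH = -log(0.168) = 0.77

pH = 0.77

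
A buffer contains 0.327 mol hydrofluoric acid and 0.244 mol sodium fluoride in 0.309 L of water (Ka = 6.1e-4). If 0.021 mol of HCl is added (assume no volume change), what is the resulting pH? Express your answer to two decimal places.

pH = 3.02

Added H+ converts F- to HF: HF → 0.348 mol, F- → 0.223 mol.
pKa = −log(6.1 × 10^-4) = 3.215
pH = pKa + log([A⁻]/[HA]) = 3.215 + log(0.223/0.348) = 3.215 -0.193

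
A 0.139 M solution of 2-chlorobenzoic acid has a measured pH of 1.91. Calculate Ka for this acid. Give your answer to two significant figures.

Ka = 1.2 × 10^-3

[H+] = 10^(-1.91) = 1.23 × 10^-2 M
At equilibrium [HA] = 0.139 − 1.23 × 10^-2 = 1.27 × 10^-1 M
Ka = [H+][A-]/[HA] = (1.23 × 10^-2)² / 1.27 × 10^-1 = 1.2 × 10^-3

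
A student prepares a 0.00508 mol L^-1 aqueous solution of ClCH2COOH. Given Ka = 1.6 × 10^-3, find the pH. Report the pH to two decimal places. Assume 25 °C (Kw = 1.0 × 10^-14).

pH = 2.67

ClCH2COOH ⇌ ClCH2COO- + H+
From the ICE table, Ka = x²/(0.00508 − x) = 1.6 × 10^-3.
Here C₀/Ka ≈ 3.17, so the small-x approximation fails. Use the quadratic:
x = [−0.0016 + √(0.0016² + 3.25e-05)]/2 = 2.16 × 10^-3 M
pH = −log(2.16 × 10^-3) = 2.67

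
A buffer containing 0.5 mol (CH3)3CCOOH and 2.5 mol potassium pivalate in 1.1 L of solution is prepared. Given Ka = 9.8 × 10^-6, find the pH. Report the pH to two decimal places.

pKa = −log(9.8 × 10^-6) = 5.009
pH = pKa + log([A⁻]/[HA]) = 5.009 + log(2.5/0.5)
pH = 5.009 + (+0.699) = 5.71

pH = 5.71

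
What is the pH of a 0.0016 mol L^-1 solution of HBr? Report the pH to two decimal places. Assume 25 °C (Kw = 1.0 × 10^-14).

HBr is a strong acid and dissociates completely, so [H+] = 0.0016 M.
pH = -log(0.0016) = 2.80

pH = 2.80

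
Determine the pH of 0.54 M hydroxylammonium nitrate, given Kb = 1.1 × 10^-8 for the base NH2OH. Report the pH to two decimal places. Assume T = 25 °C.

pH = 3.15

NH3OH+ is the conjugate acid of the weak base NH2OH.
Ka = Kw/Kb = 1.0×10^-14 / 1.1 × 10^-8 = 9.09 × 10^-7
From the ICE table, Ka = [H+]²/(0.54 − [H+]) = 9.09 × 10^-7.
Assume [H+] ≪ 0.54: [H+] ≈ √(9.09 × 10^-7 × 0.54) = 7.01 × 10^-4 M
([H+]/C₀ = 0.13% < 5%, so the approximation holds.)
pH = −log[H+] = −log(7.01 × 10^-4) = 3.15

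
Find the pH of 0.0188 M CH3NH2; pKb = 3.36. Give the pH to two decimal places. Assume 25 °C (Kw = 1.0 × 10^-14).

pH = 11.42

CH3NH2 + H2O ⇌ CH3NH3+ + OH-
Kb = 10^(−3.36) = 4.37 × 10^-4
Let x = [OH-] at equilibrium. Kb = x²/(0.0188 − x).
Here C₀/Kb ≈ 43, so the small-x approximation fails. Use the quadratic:
x = [−0.000437 + √(0.000437² + 3.29e-05)]/2 = 2.66 × 10^-3 M
pOH = −log(2.66 × 10^-3) = 2.58; pH = 14.00 − 2.58 = 11.42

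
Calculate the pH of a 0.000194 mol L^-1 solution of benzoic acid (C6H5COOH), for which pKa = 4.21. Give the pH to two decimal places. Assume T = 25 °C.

pH = 4.08

C6H5COOH ⇌ C6H5COO- + H+
Ka = 10^(−4.21) = 6.17 × 10^-5
From the ICE table, Ka = x²/(0.000194 − x) = 6.17 × 10^-5.
x is not negligible relative to C₀; solve x² + 6.17e-05·x − 1.2e-08 = 0.
x = [−6.17e-05 + √(6.17e-05² + 4.79e-08)]/2 = 8.28 × 10^-5 M
pH = −log(8.28 × 10^-5) = 4.08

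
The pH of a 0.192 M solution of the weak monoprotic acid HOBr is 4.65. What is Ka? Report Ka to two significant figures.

Ka = 2.6 × 10^-9

[H+] = 10^(-4.65) = 2.24 × 10^-5 M
At equilibrium [HA] = 0.192 − 2.24 × 10^-5 = 1.92 × 10^-1 M
Ka = [H+][A-]/[HA] = (2.24 × 10^-5)² / 1.92 × 10^-1 = 2.6 × 10^-9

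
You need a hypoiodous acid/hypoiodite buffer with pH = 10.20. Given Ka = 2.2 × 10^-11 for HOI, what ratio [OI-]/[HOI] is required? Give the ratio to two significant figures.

pKa = -log(2.2 × 10^-11) = 10.658
pH = pKa + log(r) ⇒ log(r) = 10.20 − 10.658 = -0.458
r = [OI-]/[HOI] = 10^(-0.458) = 0.348

ratio = 0.35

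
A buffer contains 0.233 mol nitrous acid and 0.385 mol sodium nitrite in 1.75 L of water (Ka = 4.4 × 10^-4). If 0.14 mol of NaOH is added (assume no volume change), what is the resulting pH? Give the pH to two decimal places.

After neutralization: n(HNO2) = 0.093 mol, n(NO2-) = 0.525 mol.
pKa = −log(4.4 × 10^-4) = 3.357
pH = pKa + log(n_NO2-/n_HNO2) = 3.357 + log(0.525/0.093) = 3.357 + (+0.752)

pH = 4.11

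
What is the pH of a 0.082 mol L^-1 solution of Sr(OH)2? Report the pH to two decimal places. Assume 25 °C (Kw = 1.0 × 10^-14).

Sr(OH)2 is a strong base (each formula unit releases 2 OH-); [OH-] = 0.164 M.
pOH = -log(0.164) = 0.79
pH = 14.00 - 0.79 = 13.21

pH = 13.21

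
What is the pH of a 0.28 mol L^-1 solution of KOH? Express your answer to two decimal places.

pH = 13.45

KOH is a strong base; [OH-] = 0.28 M.
pOH = -log(0.28) = 0.55
pH = 14.00 - 0.55 = 13.45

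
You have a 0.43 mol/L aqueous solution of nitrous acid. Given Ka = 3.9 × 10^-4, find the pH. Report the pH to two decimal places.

pH = 1.89

HNO2 ⇌ NO2- + H+
From the ICE table, Ka = x²/(0.43 − x) = 3.9 × 10^-4.
Neglecting x in the denominator: x = √(3.9 × 10^-4 × 0.43) = 1.29 × 10^-2 M
Check: 3% ionized — well under 5%, approximation valid.
pH = −log[H+] = −log(1.29 × 10^-2) = 1.89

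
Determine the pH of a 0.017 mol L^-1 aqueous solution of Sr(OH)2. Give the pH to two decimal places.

pH = 12.53

Sr(OH)2 is a strong base (each formula unit releases 2 OH-); [OH-] = 0.034 M.
pOH = -log(0.034) = 1.47
pH = 14.00 - 1.47 = 12.53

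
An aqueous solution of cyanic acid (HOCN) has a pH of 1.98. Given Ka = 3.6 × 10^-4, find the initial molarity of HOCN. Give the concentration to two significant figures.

C₀ = 3.2 × 10^-1 M

[H+] = 10^(-1.98) = 1.05 × 10^-2 M = x
Ka = x²/(C₀ − x) ⇒ C₀ = x + x²/Ka
C₀ = 1.05 × 10^-2 + (1.05 × 10^-2)²/(3.6 × 10^-4) = 3.17 × 10^-1 M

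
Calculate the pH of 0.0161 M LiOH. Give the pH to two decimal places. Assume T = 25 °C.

LiOH is a strong base; [OH-] = 0.0161 M.
pOH = -log(0.0161) = 1.79
pH = 14.00 - 1.79 = 12.21

pH = 12.21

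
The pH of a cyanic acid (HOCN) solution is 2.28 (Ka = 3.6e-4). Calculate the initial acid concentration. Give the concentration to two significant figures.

[H+] = 10^(-2.28) = 5.25 × 10^-3 M = x
Ka = x²/(C₀ − x) ⇒ C₀ = x + x²/Ka
C₀ = 5.25 × 10^-3 + (5.25 × 10^-3)²/(3.6 × 10^-4) = 8.18 × 10^-2 M

C₀ = 8.2 × 10^-2 M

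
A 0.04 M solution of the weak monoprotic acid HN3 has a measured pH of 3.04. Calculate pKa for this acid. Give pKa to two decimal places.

[H+] = 10^(-3.04) = 9.12 × 10^-4 M
At equilibrium [HA] = 0.04 − 9.12 × 10^-4 = 3.91 × 10^-2 M
Ka = [H+][A-]/[HA] = (9.12 × 10^-4)² / 3.91 × 10^-2 = 2.13 × 10^-5
pKa = -log(2.13 × 10^-5) = 4.67

pKa = 4.67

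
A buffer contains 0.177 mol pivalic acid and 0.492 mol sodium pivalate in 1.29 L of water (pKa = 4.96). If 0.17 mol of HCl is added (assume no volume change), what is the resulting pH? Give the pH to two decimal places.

Added H+ converts (CH3)3CCOO- to (CH3)3CCOOH: (CH3)3CCOOH → 0.347 mol, (CH3)3CCOO- → 0.322 mol.
pH = pKa + log([A⁻]/[HA]) = 4.96 + log(0.322/0.347) = 4.96 -0.032

pH = 4.93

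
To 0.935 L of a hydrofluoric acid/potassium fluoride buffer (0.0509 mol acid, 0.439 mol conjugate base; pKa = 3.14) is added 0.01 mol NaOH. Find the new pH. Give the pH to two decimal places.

OH- converts HF to F-: HF → 0.0409 mol, F- → 0.449 mol.
pH = pKa + log(n_F-/n_HF) = 3.14 + log(0.449/0.0409) = 3.14 + (+1.041)

pH = 4.18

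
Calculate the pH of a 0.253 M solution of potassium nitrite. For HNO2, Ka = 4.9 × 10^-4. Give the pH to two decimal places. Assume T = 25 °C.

NO2- is the conjugate base of the weak acid HNO2.
Kb = Kw/Ka = 1.0×10^-14 / 4.9 × 10^-4 = 2.04 × 10^-11
From the ICE table, Kb = x²/(0.253 − x) = 2.04 × 10^-11.
Since Kb ≪ C₀, x ≈ √(Kb·C₀) = 2.27 × 10^-6 M.
pOH = −log(2.27 × 10^-6) = 5.64; pH = 14.00 − 5.64 = 8.36

pH = 8.36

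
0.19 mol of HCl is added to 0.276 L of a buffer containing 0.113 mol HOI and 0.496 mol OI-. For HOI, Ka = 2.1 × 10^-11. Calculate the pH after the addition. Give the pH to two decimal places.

pH = 10.68

After neutralization: n(HOI) = 0.303 mol, n(OI-) = 0.306 mol.
pKa = −log(2.1 × 10^-11) = 10.678
Henderson–Hasselbalch with mole ratio 0.306/0.303: pH = 10.678 + (+0.004)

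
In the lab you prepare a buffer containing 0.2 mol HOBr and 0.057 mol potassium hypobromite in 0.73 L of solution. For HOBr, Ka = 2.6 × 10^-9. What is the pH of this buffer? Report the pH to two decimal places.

pKa = −log(2.6 × 10^-9) = 8.585
pH = pKa + log([A⁻]/[HA]) = 8.585 + log(0.057/0.2)
pH = 8.585 + (-0.545) = 8.04

pH = 8.04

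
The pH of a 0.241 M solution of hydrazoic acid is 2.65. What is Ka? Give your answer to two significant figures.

Ka = 2.1 × 10^-5

[H+] = 10^(-2.65) = 2.24 × 10^-3 M
At equilibrium [HA] = 0.241 − 2.24 × 10^-3 = 2.39 × 10^-1 M
Ka = [H+][A-]/[HA] = (2.24 × 10^-3)² / 2.39 × 10^-1 = 2.1 × 10^-5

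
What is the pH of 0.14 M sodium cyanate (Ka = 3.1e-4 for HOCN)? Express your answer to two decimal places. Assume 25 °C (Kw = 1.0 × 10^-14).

pH = 8.33

OCN- is the conjugate base of the weak acid HOCN.
Kb = Kw/Ka = 1.0×10^-14 / 3.1 × 10^-4 = 3.23 × 10^-11
Kb = x²/(0.14 − x) = 3.23 × 10^-11
Since Kb ≪ C₀, x ≈ √(Kb·C₀) = 2.13 × 10^-6 M.
pOH = −log(2.13 × 10^-6) = 5.67; pH = 14.00 − 5.67 = 8.33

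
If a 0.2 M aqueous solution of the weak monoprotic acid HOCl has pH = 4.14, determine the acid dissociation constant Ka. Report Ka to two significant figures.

Ka = 2.6 × 10^-8

[H+] = 10^(-4.14) = 7.24 × 10^-5 M
At equilibrium [HA] = 0.2 − 7.24 × 10^-5 = 2.00 × 10^-1 M
Ka = [H+][A-]/[HA] = (7.24 × 10^-5)² / 2.00 × 10^-1 = 2.6 × 10^-8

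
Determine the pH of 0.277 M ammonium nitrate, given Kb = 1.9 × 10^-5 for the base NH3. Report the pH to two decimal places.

pH = 4.92

NH4+ is the conjugate acid of the weak base NH3.
Ka = Kw/Kb = 1.0×10^-14 / 1.9 × 10^-5 = 5.26 × 10^-10
Ka = [H+]²/(0.277 − [H+]) = 5.26 × 10^-10
Since Ka ≪ C₀, [H+] ≈ √(Ka·C₀) = 1.21 × 10^-5 M.
([H+]/C₀ = 0.0044% < 5%, so the approximation holds.)
pH = −log(1.21 × 10^-5) = 4.92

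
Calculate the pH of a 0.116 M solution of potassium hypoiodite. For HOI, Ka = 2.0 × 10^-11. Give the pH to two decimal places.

OI- is the conjugate base of the weak acid HOI.
Kb = Kw/Ka = 1.0×10^-14 / 2.0 × 10^-11 = 5.00 × 10^-4
Kb = [OH-]²/(0.116 − [OH-]) = 5.00 × 10^-4
The 5% rule fails; solving [OH-]² + Kb·[OH-] − Kb·C₀ = 0 exactly:
[OH-] = [−0.0005 + √(0.0005² + 0.000232)]/2 = 7.37 × 10^-3 M
pOH = −log(7.37 × 10^-3) = 2.13; pH = 14.00 − 2.13 = 11.87

pH = 11.87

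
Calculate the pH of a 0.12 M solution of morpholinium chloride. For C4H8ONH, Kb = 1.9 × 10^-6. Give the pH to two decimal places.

C4H8ONH2+ is the conjugate acid of the weak base C4H8ONH.
Ka = Kw/Kb = 1.0×10^-14 / 1.9 × 10^-6 = 5.26 × 10^-9
Let x = [H+] at equilibrium. Ka = x²/(0.12 − x).
Neglecting x in the denominator: x = √(5.26 × 10^-9 × 0.12) = 2.51 × 10^-5 M
pH = −log[H+] = −log(2.51 × 10^-5) = 4.60

pH = 4.60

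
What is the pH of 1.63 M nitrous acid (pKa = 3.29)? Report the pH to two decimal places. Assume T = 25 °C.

pH = 1.54

HNO2 ⇌ NO2- + H+
Ka = 10^(−3.29) = 5.13 × 10^-4
Let x = [H+] at equilibrium. Ka = x²/(1.63 − x).
Since Ka ≪ C₀, x ≈ √(Ka·C₀) = 2.89 × 10^-2 M.
pH = −log(2.89 × 10^-2) = 1.54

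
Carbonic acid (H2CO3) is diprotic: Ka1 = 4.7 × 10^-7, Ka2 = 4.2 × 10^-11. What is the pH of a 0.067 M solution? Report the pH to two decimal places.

Ka1 ≫ Ka2, so treat the first dissociation as the only significant source of H+.
Ka1 = x²/(0.067 − x) = 4.7 × 10^-7
x ≈ √(4.7 × 10^-7 × 0.067) = 1.77 × 10^-4 M
pH = −log(1.77 × 10^-4) = 3.75

pH = 3.75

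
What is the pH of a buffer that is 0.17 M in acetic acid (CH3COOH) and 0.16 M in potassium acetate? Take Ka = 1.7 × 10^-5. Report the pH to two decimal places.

pH = 4.74

pKa = −log(1.7 × 10^-5) = 4.770
Henderson–Hasselbalch: pH = pKa + log([CH3COO-]/[CH3COOH]) = 4.770 + log(0.16/0.17)
pH = 4.770 + (-0.026) = 4.74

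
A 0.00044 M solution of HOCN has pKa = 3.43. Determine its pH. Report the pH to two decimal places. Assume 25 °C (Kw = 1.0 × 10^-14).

pH = 3.59

HOCN ⇌ OCN- + H+
Ka = 10^(−3.43) = 3.72 × 10^-4
Ka = [H+]²/(0.00044 − [H+]) = 3.72 × 10^-4
Here C₀/Ka ≈ 1.18, so the small-[H+] approximation fails. Use the quadratic:
[H+] = (−Ka + √(Ka² + 4·Ka·C₀))/2 = 2.59 × 10^-4 M
pH = −log[H+] = −log(2.59 × 10^-4) = 3.59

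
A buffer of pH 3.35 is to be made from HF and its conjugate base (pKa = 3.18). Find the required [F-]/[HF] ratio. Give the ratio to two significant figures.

pH = pKa + log(r) ⇒ log(r) = 3.35 − 3.18 = +0.17
r = [F-]/[HF] = 10^(+0.17) = 1.48

ratio = 1.5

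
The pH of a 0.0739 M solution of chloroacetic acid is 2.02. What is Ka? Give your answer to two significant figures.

Ka = 1.4 × 10^-3

[H+] = 10^(-2.02) = 9.55 × 10^-3 M
At equilibrium [HA] = 0.0739 − 9.55 × 10^-3 = 6.43 × 10^-2 M
Ka = [H+][A-]/[HA] = (9.55 × 10^-3)² / 6.43 × 10^-2 = 1.4 × 10^-3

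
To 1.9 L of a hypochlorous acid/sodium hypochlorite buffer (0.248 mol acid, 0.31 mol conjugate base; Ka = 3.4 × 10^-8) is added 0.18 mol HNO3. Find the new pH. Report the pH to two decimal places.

After neutralization: n(HOCl) = 0.428 mol, n(OCl-) = 0.13 mol.
pKa = −log(3.4 × 10^-8) = 7.469
Henderson–Hasselbalch with mole ratio 0.13/0.428: pH = 7.469 + (-0.518)

pH = 6.95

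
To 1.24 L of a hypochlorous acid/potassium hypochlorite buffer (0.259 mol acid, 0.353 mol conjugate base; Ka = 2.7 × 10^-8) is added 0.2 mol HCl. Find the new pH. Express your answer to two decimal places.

After neutralization: n(HOCl) = 0.459 mol, n(OCl-) = 0.153 mol.
pKa = −log(2.7 × 10^-8) = 7.569
Henderson–Hasselbalch with mole ratio 0.153/0.459: pH = 7.569 + (-0.477)

pH = 7.09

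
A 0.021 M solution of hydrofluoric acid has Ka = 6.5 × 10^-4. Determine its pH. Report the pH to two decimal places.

HF ⇌ F- + H+
From the ICE table, Ka = [H+]²/(0.021 − [H+]) = 6.5 × 10^-4.
The 5% rule fails; solving [H+]² + Ka·[H+] − Ka·C₀ = 0 exactly:
[H+] = (−Ka + √(Ka² + 4·Ka·C₀))/2 = 3.38 × 10^-3 M
pH = −log[H+] = −log(3.38 × 10^-3) = 2.47

pH = 2.47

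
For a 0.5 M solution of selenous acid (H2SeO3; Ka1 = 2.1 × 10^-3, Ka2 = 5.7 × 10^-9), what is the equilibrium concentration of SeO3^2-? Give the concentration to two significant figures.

First ionization gives [H+] ≈ [HSeO3-] = 3.14 × 10^-2 M.
Second step: Ka2 = [H+][SeO3^2-]/[HSeO3-] ≈ [SeO3^2-] (since [H+] ≈ [HSeO3-]).
So [SeO3^2-] ≈ Ka2.

5.7 × 10^-9 M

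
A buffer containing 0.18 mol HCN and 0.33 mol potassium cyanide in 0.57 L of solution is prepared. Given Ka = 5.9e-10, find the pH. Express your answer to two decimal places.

pH = 9.49

pKa = −log(5.9 × 10^-10) = 9.229
pH = pKa + log([A⁻]/[HA]) = 9.229 + log(0.33/0.18)
pH = 9.229 + (+0.263) = 9.49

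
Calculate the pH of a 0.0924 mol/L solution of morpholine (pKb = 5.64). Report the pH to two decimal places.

pH = 10.66

C4H8ONH + H2O ⇌ C4H8ONH2+ + OH-
Kb = 10^(−5.64) = 2.29 × 10^-6
Kb = [OH-]²/(0.0924 − [OH-]) = 2.29 × 10^-6
Since Kb ≪ C₀, [OH-] ≈ √(Kb·C₀) = 4.60 × 10^-4 M.
([OH-]/C₀ = 0.5% < 5%, so the approximation holds.)
pOH = 3.34, so pH = 14.00 − pOH = 10.66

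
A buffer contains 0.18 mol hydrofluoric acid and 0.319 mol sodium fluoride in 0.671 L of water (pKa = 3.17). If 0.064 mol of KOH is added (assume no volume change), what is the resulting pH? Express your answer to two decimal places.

pH = 3.69

After neutralization: n(HF) = 0.116 mol, n(F-) = 0.383 mol.
pH = pKa + log([A⁻]/[HA]) = 3.17 + log(0.383/0.116) = 3.17 +0.519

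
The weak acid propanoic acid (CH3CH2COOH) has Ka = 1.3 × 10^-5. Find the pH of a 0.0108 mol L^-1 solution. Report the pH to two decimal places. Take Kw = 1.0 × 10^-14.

CH3CH2COOH ⇌ CH3CH2COO- + H+
Ka = x²/(0.0108 − x) = 1.3 × 10^-5
Assume x ≪ 0.0108: x ≈ √(1.3 × 10^-5 × 0.0108) = 3.75 × 10^-4 M
(x/C₀ = 3.5% < 5%, so the approximation holds.)
pH = −log(3.75 × 10^-4) = 3.43

pH = 3.43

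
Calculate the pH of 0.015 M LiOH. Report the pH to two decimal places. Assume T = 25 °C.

LiOH is a strong base; [OH-] = 0.015 M.
pOH = -log(0.015) = 1.82
pH = 14.00 - 1.82 = 12.18

pH = 12.18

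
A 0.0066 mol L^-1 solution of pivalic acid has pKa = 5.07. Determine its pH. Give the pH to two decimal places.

(CH3)3CCOOH ⇌ (CH3)3CCOO- + H+
Ka = 10^(−5.07) = 8.51 × 10^-6
From the ICE table, Ka = [H+]²/(0.0066 − [H+]) = 8.51 × 10^-6.
Neglecting [H+] in the denominator: [H+] = √(8.51 × 10^-6 × 0.0066) = 2.37 × 10^-4 M
pH = −log[H+] = −log(2.37 × 10^-4) = 3.63

pH = 3.63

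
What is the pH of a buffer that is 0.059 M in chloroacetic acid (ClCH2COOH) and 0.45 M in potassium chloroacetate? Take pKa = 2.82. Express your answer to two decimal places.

Using pH = pKa + log([base]/[acid]) with [base]/[acid] = 0.45/0.059:
pH = 2.82 + (+0.882) = 3.70

pH = 3.70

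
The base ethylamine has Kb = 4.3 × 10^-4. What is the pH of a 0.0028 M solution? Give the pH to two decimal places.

pH = 10.96

C2H5NH2 + H2O ⇌ C2H5NH3+ + OH-
From the ICE table, Kb = [OH-]²/(0.0028 − [OH-]) = 4.3 × 10^-4.
[OH-] is not negligible relative to C₀; solve [OH-]² + 0.00043·[OH-] − 1.2e-06 = 0.
[OH-] = (−Kb + √(Kb² + 4·Kb·C₀))/2 = 9.03 × 10^-4 M
pOH = −log(9.03 × 10^-4) = 3.04; pH = 14.00 − 3.04 = 10.96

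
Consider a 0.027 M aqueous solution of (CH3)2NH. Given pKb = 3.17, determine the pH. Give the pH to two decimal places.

(CH3)2NH + H2O ⇌ (CH3)2NH2+ + OH-
Kb = 10^(−3.17) = 6.76 × 10^-4
Let x = [OH-] at equilibrium. Kb = x²/(0.027 − x).
x is not negligible relative to C₀; solve x² + 0.000676·x − 1.83e-05 = 0.
x = (−Kb + √(Kb² + 4·Kb·C₀))/2 = 3.95 × 10^-3 M
pOH = 2.40, so pH = 14.00 − pOH = 11.60

pH = 11.60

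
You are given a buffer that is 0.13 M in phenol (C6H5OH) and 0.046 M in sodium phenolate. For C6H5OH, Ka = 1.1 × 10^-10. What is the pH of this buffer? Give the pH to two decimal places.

pKa = −log(1.1 × 10^-10) = 9.959
Using pH = pKa + log([base]/[acid]) with [base]/[acid] = 0.046/0.13:
pH = 9.959 + (-0.451) = 9.51

pH = 9.51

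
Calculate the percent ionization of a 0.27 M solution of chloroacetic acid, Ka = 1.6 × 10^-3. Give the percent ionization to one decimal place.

7.4%

ClCH2COOH ⇌ ClCH2COO- + H+; let x = [H+] at equilibrium.
Ka = x²/(C₀ − x); solving the quadratic gives x = 2.00 × 10^-2 M.
% ionization = x/C₀ × 100% = 2.00 × 10^-2/0.27 × 100% = 7.4%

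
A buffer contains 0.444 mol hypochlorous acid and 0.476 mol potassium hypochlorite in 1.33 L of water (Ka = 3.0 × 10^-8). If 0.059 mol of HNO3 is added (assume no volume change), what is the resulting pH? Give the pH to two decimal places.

pH = 7.44

After neutralization: n(HOCl) = 0.503 mol, n(OCl-) = 0.417 mol.
pKa = −log(3.0 × 10^-8) = 7.523
pH = pKa + log(n_OCl-/n_HOCl) = 7.523 + log(0.417/0.503) = 7.523 + (-0.081)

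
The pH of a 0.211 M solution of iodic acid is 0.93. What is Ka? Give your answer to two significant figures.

Ka = 1.5 × 10^-1

[H+] = 10^(-0.93) = 1.17 × 10^-1 M
At equilibrium [HA] = 0.211 − 1.17 × 10^-1 = 9.40 × 10^-2 M
Ka = [H+][A-]/[HA] = (1.17 × 10^-1)² / 9.40 × 10^-2 = 1.5 × 10^-1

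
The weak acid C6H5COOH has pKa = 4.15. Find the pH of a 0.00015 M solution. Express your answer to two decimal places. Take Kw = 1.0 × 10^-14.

C6H5COOH ⇌ C6H5COO- + H+
Ka = 10^(−4.15) = 7.08 × 10^-5
From the ICE table, Ka = [H+]²/(0.00015 − [H+]) = 7.08 × 10^-5.
The 5% rule fails; solving [H+]² + Ka·[H+] − Ka·C₀ = 0 exactly:
[H+] = [−7.08e-05 + √(7.08e-05² + 4.25e-08)]/2 = 7.36 × 10^-5 M
pH = −log[H+] = −log(7.36 × 10^-5) = 4.13

pH = 4.13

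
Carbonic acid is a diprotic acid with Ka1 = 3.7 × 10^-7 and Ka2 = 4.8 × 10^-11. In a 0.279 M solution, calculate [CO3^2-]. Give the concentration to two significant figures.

First ionization gives [H+] ≈ [HCO3-] = 3.21 × 10^-4 M.
Second step: Ka2 = [H+][CO3^2-]/[HCO3-] ≈ [CO3^2-] (since [H+] ≈ [HCO3-]).
So [CO3^2-] ≈ Ka2.

4.8 × 10^-11 M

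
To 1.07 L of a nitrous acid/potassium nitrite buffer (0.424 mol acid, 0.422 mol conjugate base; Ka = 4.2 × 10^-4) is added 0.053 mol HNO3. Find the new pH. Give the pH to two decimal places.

After neutralization: n(HNO2) = 0.477 mol, n(NO2-) = 0.369 mol.
pKa = −log(4.2 × 10^-4) = 3.377
Henderson–Hasselbalch with mole ratio 0.369/0.477: pH = 3.377 + (-0.111)

pH = 3.27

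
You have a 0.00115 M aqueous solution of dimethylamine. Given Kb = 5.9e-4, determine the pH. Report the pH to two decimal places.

(CH3)2NH + H2O ⇌ (CH3)2NH2+ + OH-
Let x = [OH-] at equilibrium. Kb = x²/(0.00115 − x).
x is not negligible relative to C₀; solve x² + 0.00059·x − 6.79e-07 = 0.
x = [−0.00059 + √(0.00059² + 2.71e-06)]/2 = 5.80 × 10^-4 M
pOH = −log(5.80 × 10^-4) = 3.24; pH = 14.00 − 3.24 = 10.76

pH = 10.76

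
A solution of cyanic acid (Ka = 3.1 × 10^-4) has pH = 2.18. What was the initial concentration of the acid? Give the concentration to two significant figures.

C₀ = 1.5 × 10^-1 M

[H+] = 10^(-2.18) = 6.61 × 10^-3 M = x
Ka = x²/(C₀ − x) ⇒ C₀ = x + x²/Ka
C₀ = 6.61 × 10^-3 + (6.61 × 10^-3)²/(3.1 × 10^-4) = 1.48 × 10^-1 M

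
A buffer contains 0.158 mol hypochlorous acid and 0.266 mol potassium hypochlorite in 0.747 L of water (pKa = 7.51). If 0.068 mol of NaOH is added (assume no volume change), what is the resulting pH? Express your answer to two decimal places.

pH = 8.08

After neutralization: n(HOCl) = 0.09 mol, n(OCl-) = 0.334 mol.
pH = pKa + log(n_OCl-/n_HOCl) = 7.51 + log(0.334/0.09) = 7.51 + (+0.570)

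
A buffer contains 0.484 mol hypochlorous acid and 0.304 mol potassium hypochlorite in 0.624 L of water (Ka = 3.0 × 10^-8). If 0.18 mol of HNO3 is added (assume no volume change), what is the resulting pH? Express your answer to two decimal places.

pH = 6.79

Added H+ converts OCl- to HOCl: HOCl → 0.664 mol, OCl- → 0.124 mol.
pKa = −log(3.0 × 10^-8) = 7.523
Henderson–Hasselbalch with mole ratio 0.124/0.664: pH = 7.523 + (-0.729)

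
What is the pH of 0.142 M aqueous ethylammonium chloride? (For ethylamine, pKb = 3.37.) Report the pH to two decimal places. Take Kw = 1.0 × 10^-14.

C2H5NH3+ is the conjugate acid of the weak base C2H5NH2.
Kb = 10^(−3.37) = 4.27 × 10^-4
Ka = Kw/Kb = 1.0×10^-14 / 4.27 × 10^-4 = 2.34 × 10^-11
Ka = [H+]²/(0.142 − [H+]) = 2.34 × 10^-11
Since Ka ≪ C₀, [H+] ≈ √(Ka·C₀) = 1.82 × 10^-6 M.
([H+]/C₀ = 0.0013% < 5%, so the approximation holds.)
pH = −log(1.82 × 10^-6) = 5.74

pH = 5.74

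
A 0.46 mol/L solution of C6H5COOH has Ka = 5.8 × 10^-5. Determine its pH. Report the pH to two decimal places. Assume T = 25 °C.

pH = 2.29

C6H5COOH ⇌ C6H5COO- + H+
Ka = [H+]²/(0.46 − [H+]) = 5.8 × 10^-5
Since Ka ≪ C₀, [H+] ≈ √(Ka·C₀) = 5.17 × 10^-3 M.
pH = −log[H+] = −log(5.17 × 10^-3) = 2.29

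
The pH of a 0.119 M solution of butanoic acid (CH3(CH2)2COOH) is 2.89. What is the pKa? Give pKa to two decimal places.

[H+] = 10^(-2.89) = 1.29 × 10^-3 M
At equilibrium [HA] = 0.119 − 1.29 × 10^-3 = 1.18 × 10^-1 M
Ka = [H+][A-]/[HA] = (1.29 × 10^-3)² / 1.18 × 10^-1 = 1.41 × 10^-5
pKa = -log(1.41 × 10^-5) = 4.85

pKa = 4.85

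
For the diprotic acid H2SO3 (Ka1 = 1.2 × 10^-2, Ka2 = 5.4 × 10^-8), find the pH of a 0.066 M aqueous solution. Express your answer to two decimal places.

Since Ka1 ≫ Ka2, the first ionization dominates [H+].
Ka1 = x²/(0.066 − x) = 1.2 × 10^-2
Solving the quadratic: x = (−Ka1 + √(Ka1² + 4·Ka1·C₀))/2 = 2.28 × 10^-2 M
pH = −log(2.28 × 10^-2) = 1.64

pH = 1.64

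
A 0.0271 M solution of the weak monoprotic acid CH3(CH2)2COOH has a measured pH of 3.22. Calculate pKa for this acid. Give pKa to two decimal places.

[H+] = 10^(-3.22) = 6.03 × 10^-4 M
At equilibrium [HA] = 0.0271 − 6.03 × 10^-4 = 2.65 × 10^-2 M
Ka = [H+][A-]/[HA] = (6.03 × 10^-4)² / 2.65 × 10^-2 = 1.37 × 10^-5
pKa = -log(1.37 × 10^-5) = 4.86

pKa = 4.86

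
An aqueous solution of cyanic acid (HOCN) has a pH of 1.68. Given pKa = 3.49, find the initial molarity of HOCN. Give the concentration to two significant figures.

[H+] = 10^(-1.68) = 2.09 × 10^-2 M = x
Ka = 10^(−3.49) = 3.24 × 10^-4
Ka = x²/(C₀ − x) ⇒ C₀ = x + x²/Ka
C₀ = 2.09 × 10^-2 + (2.09 × 10^-2)²/(3.24 × 10^-4) = 1.37 M

C₀ = 1.4 M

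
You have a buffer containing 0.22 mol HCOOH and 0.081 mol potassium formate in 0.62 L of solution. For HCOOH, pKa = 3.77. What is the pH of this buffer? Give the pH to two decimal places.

pH = 3.34

Henderson–Hasselbalch: pH = pKa + log([HCOO-]/[HCOOH]) = 3.77 + log(0.081/0.22)
pH = 3.77 + (-0.434) = 3.34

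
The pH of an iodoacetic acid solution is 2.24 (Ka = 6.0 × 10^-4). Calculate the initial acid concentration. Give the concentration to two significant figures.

[H+] = 10^(-2.24) = 5.75 × 10^-3 M = x
Ka = x²/(C₀ − x) ⇒ C₀ = x + x²/Ka
C₀ = 5.75 × 10^-3 + (5.75 × 10^-3)²/(6.0 × 10^-4) = 6.09 × 10^-2 M

C₀ = 6.1 × 10^-2 M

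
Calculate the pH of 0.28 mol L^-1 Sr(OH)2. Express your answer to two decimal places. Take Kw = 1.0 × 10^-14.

pH = 13.75

Sr(OH)2 is a strong base (each formula unit releases 2 OH-); [OH-] = 0.56 M.
pOH = -log(0.56) = 0.25
pH = 14.00 - 0.25 = 13.75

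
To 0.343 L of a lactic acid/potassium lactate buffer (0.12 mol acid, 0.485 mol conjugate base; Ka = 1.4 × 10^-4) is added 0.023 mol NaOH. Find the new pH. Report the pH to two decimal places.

After neutralization: n(CH3CH(OH)COOH) = 0.097 mol, n(CH3CH(OH)COO-) = 0.508 mol.
pKa = −log(1.4 × 10^-4) = 3.854
pH = pKa + log(n_CH3CH(OH)COO-/n_CH3CH(OH)COOH) = 3.854 + log(0.508/0.097) = 3.854 + (+0.719)

pH = 4.57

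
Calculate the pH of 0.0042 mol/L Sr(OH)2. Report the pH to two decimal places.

pH = 11.92

Sr(OH)2 is a strong base (each formula unit releases 2 OH-); [OH-] = 0.0084 M.
pOH = -log(0.0084) = 2.08
pH = 14.00 - 2.08 = 11.92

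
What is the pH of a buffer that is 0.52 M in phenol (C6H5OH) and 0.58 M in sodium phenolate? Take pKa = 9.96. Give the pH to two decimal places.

pH = 10.01

Using pH = pKa + log([base]/[acid]) with [base]/[acid] = 0.58/0.52:
pH = 9.96 + (+0.047) = 10.01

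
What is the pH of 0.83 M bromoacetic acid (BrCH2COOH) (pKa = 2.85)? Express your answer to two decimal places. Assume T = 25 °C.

pH = 1.47

BrCH2COOH ⇌ BrCH2COO- + H+
Ka = 10^(−2.85) = 1.41 × 10^-3
Ka = [H+]²/(0.83 − [H+]) = 1.41 × 10^-3
Since Ka ≪ C₀, [H+] ≈ √(Ka·C₀) = 3.42 × 10^-2 M.
([H+]/C₀ = 4.1% < 5%, so the approximation holds.)
pH = −log(3.42 × 10^-2) = 1.47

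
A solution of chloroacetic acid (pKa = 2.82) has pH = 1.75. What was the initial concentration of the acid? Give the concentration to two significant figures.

C₀ = 2.3 × 10^-1 M

[H+] = 10^(-1.75) = 1.78 × 10^-2 M = x
Ka = 10^(−2.82) = 1.51 × 10^-3
Ka = x²/(C₀ − x) ⇒ C₀ = x + x²/Ka
C₀ = 1.78 × 10^-2 + (1.78 × 10^-2)²/(1.51 × 10^-3) = 2.28 × 10^-1 M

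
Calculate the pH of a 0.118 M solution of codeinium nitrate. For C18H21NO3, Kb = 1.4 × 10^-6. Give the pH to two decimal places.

C18H22NO3+ is the conjugate acid of the weak base C18H21NO3.
Ka = Kw/Kb = 1.0×10^-14 / 1.4 × 10^-6 = 7.14 × 10^-9
From the ICE table, Ka = x²/(0.118 − x) = 7.14 × 10^-9.
Since Ka ≪ C₀, x ≈ √(Ka·C₀) = 2.90 × 10^-5 M.
(x/C₀ = 0.025% < 5%, so the approximation holds.)
pH = −log(2.90 × 10^-5) = 4.54

pH = 4.54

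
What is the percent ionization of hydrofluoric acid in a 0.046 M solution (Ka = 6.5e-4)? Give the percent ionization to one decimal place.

11.2%

HF ⇌ F- + H+; let x = [H+] at equilibrium.
Solve x² + 0.00065x − 2.99e-05 = 0 → x = 5.15 × 10^-3 M
Fraction ionized = 5.15 × 10^-3 / 0.046 = 0.1120 → 11.2%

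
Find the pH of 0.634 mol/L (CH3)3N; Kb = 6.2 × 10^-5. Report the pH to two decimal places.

pH = 11.80

(CH3)3N + H2O ⇌ (CH3)3NH+ + OH-
Let x = [OH-] at equilibrium. Kb = x²/(0.634 − x).
Since Kb ≪ C₀, x ≈ √(Kb·C₀) = 6.27 × 10^-3 M.
(x/C₀ = 0.99% < 5%, so the approximation holds.)
pOH = 2.20, so pH = 14.00 − pOH = 11.80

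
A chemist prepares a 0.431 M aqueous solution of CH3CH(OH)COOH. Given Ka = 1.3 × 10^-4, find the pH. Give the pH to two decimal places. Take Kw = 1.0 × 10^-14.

CH3CH(OH)COOH ⇌ CH3CH(OH)COO- + H+
Ka = x²/(0.431 − x) = 1.3 × 10^-4
Since Ka ≪ C₀, x ≈ √(Ka·C₀) = 7.49 × 10^-3 M.
(x/C₀ = 1.7% < 5%, so the approximation holds.)
pH = −log(7.49 × 10^-3) = 2.13

pH = 2.13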